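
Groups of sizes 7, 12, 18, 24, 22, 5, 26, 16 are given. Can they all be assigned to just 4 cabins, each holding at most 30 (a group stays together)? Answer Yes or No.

Total = 130; ⌈130/30⌉ = 5.
At least 5 cabins are required, but only 4 are allowed.

No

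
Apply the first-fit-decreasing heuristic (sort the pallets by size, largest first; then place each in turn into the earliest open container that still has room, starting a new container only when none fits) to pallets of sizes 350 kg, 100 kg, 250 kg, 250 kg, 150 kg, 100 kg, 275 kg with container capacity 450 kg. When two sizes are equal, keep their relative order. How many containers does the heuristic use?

4

Sorted descending: 350, 275, 250, 250, 150, 100, 100.
  350 → container 1 (new)  [load 350/450]
  275 → container 2 (new)  [load 275/450]
  250 → container 3 (new)  [load 250/450]
  250 → container 4 (new)  [load 250/450]
  150 → container 2  [load 425/450]
  100 → container 1  [load 450/450]
  100 → container 3  [load 350/450]
4 containers opened.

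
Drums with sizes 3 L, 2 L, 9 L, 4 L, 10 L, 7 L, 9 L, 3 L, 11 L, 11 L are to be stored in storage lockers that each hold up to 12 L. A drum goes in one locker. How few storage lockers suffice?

6

Total = 11 + 11 + 10 + 9 + 9 + 7 + 4 + 3 + 3 + 2 = 69 L.
Lower bound: ⌈69/12⌉ = 6 storage lockers.
A packing using 6 storage lockers:
  locker 1: 11 = 11
  locker 2: 11 = 11
  locker 3: 10 + 2 = 12
  locker 4: 9 + 3 = 12
  locker 5: 9 + 3 = 12
  locker 6: 7 + 4 = 11
This matches the lower bound, so 6 is optimal.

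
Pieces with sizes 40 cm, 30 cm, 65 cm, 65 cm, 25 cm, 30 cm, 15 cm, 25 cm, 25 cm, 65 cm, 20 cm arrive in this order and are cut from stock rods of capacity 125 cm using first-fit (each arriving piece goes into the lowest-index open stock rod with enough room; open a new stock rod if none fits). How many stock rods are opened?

  40 → stock rod 1 (new)  [load 40/125]
  30 → stock rod 1  [load 70/125]
  65 → stock rod 2 (new)  [load 65/125]
  65 → stock rod 3 (new)  [load 65/125]
  25 → stock rod 1  [load 95/125]
  30 → stock rod 1  [load 125/125]
  15 → stock rod 2  [load 80/125]
  25 → stock rod 2  [load 105/125]
  25 → stock rod 3  [load 90/125]
  65 → stock rod 4 (new)  [load 65/125]
  20 → stock rod 2  [load 125/125]
4 stock rods opened.

4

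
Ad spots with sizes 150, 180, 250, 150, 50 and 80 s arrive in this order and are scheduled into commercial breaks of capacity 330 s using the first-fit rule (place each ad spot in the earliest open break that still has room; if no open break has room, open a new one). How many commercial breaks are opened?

3

  150 → break 1 (new)  [load 150/330]
  180 → break 1  [load 330/330]
  250 → break 2 (new)  [load 250/330]
  150 → break 3 (new)  [load 150/330]
  50 → break 2  [load 300/330]
  80 → break 3  [load 230/330]
3 commercial breaks opened.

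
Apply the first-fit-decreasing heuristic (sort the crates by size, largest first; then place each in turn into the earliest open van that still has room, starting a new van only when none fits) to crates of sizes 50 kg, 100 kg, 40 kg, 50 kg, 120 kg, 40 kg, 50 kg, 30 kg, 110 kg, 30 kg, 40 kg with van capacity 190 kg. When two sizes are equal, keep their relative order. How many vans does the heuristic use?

Sorted descending: 120, 110, 100, 50, 50, 50, 40, 40, 40, 30, 30.
  120 → van 1 (new)  [load 120/190]
  110 → van 2 (new)  [load 110/190]
  100 → van 3 (new)  [load 100/190]
  50 → van 1  [load 170/190]
  50 → van 2  [load 160/190]
  50 → van 3  [load 150/190]
  40 → van 3  [load 190/190]
  40 → van 4 (new)  [load 40/190]
  40 → van 4  [load 80/190]
  30 → van 2  [load 190/190]
  30 → van 4  [load 110/190]
4 vans opened.

4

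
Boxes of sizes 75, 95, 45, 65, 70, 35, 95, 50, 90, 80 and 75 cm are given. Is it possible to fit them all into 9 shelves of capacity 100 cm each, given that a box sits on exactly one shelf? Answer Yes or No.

A valid assignment using 9 shelves:
  shelf 1: 95 = 95
  shelf 2: 95 = 95
  shelf 3: 90 = 90
  shelf 4: 80 = 80
  shelf 5: 75 = 75
  shelf 6: 75 = 75
  shelf 7: 70 = 70
  shelf 8: 65 + 35 = 100
  shelf 9: 50 + 45 = 95
Every load is within 100 cm, so 9 shelves suffice.

Yes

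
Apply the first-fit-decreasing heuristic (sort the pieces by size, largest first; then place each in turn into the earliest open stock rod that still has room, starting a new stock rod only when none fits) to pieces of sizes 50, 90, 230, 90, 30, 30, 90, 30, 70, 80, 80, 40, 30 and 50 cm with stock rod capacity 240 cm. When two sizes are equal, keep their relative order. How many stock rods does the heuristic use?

5

Sorted descending: 230, 90, 90, 90, 80, 80, 70, 50, 50, 40, 30, 30, 30, 30.
  230 → stock rod 1 (new)  [load 230/240]
  90 → stock rod 2 (new)  [load 90/240]
  90 → stock rod 2  [load 180/240]
  90 → stock rod 3 (new)  [load 90/240]
  80 → stock rod 3  [load 170/240]
  80 → stock rod 4 (new)  [load 80/240]
  70 → stock rod 3  [load 240/240]
  50 → stock rod 2  [load 230/240]
  50 → stock rod 4  [load 130/240]
  40 → stock rod 4  [load 170/240]
  30 → stock rod 4  [load 200/240]
  30 → stock rod 4  [load 230/240]
  30 → stock rod 5 (new)  [load 30/240]
  30 → stock rod 5  [load 60/240]
5 stock rods opened.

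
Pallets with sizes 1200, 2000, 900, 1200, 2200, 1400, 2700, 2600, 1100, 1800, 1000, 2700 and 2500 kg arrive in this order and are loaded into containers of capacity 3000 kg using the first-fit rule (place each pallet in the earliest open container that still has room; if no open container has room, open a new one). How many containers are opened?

9

  1200 → container 1 (new)  [load 1200/3000]
  2000 → container 2 (new)  [load 2000/3000]
  900 → container 1  [load 2100/3000]
  1200 → container 3 (new)  [load 1200/3000]
  2200 → container 4 (new)  [load 2200/3000]
  1400 → container 3  [load 2600/3000]
  2700 → container 5 (new)  [load 2700/3000]
  2600 → container 6 (new)  [load 2600/3000]
  1100 → container 7 (new)  [load 1100/3000]
  1800 → container 7  [load 2900/3000]
  1000 → container 2  [load 3000/3000]
  2700 → container 8 (new)  [load 2700/3000]
  2500 → container 9 (new)  [load 2500/3000]
9 containers opened.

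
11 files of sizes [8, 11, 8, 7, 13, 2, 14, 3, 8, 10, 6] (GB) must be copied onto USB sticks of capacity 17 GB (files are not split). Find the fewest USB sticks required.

6

Total = 14 + 13 + 11 + 10 + 8 + 8 + 8 + 7 + 6 + 3 + 2 = 90 GB.
Lower bound: ⌈90/17⌉ = 6 USB sticks.
A packing using 6 USB sticks:
  USB stick 1: 14 + 3 = 17
  USB stick 2: 13 + 2 = 15
  USB stick 3: 11 + 6 = 17
  USB stick 4: 10 + 7 = 17
  USB stick 5: 8 + 8 = 16
  USB stick 6: 8 = 8
This matches the lower bound, so 6 is optimal.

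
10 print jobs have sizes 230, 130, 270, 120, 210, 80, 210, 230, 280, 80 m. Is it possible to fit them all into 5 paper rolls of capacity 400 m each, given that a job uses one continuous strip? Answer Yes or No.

Total = 1840 m; ⌈1840/400⌉ = 5.
6 print jobs each exceed half the capacity and cannot share a roll, forcing at least 6 paper rolls.
At least 6 paper rolls are required, but only 5 are allowed.

No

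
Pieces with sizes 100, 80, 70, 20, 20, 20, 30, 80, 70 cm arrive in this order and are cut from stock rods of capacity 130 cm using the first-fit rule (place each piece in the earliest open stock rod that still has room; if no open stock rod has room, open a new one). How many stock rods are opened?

5

  100 → stock rod 1 (new)  [load 100/130]
  80 → stock rod 2 (new)  [load 80/130]
  70 → stock rod 3 (new)  [load 70/130]
  20 → stock rod 1  [load 120/130]
  20 → stock rod 2  [load 100/130]
  20 → stock rod 2  [load 120/130]
  30 → stock rod 3  [load 100/130]
  80 → stock rod 4 (new)  [load 80/130]
  70 → stock rod 5 (new)  [load 70/130]
5 stock rods opened.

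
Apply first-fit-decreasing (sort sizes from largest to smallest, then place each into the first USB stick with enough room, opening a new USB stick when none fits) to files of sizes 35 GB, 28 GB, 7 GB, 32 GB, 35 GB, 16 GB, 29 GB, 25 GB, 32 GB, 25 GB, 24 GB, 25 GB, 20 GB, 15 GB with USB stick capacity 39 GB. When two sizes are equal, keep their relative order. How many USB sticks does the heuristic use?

11

Sorted descending: 35, 35, 32, 32, 29, 28, 25, 25, 25, 24, 20, 16, 15, 7.
  35 → USB stick 1 (new)  [load 35/39]
  35 → USB stick 2 (new)  [load 35/39]
  32 → USB stick 3 (new)  [load 32/39]
  32 → USB stick 4 (new)  [load 32/39]
  29 → USB stick 5 (new)  [load 29/39]
  28 → USB stick 6 (new)  [load 28/39]
  25 → USB stick 7 (new)  [load 25/39]
  25 → USB stick 8 (new)  [load 25/39]
  25 → USB stick 9 (new)  [load 25/39]
  24 → USB stick 10 (new)  [load 24/39]
  20 → USB stick 11 (new)  [load 20/39]
  16 → USB stick 11  [load 36/39]
  15 → USB stick 10  [load 39/39]
  7 → USB stick 3  [load 39/39]
11 USB sticks opened.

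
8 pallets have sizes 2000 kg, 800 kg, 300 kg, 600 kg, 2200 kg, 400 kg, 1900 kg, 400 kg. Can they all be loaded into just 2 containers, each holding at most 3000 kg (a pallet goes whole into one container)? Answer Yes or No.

Total = 8600 kg; ⌈8600/3000⌉ = 3.
At least 3 containers are required, but only 2 are allowed.

No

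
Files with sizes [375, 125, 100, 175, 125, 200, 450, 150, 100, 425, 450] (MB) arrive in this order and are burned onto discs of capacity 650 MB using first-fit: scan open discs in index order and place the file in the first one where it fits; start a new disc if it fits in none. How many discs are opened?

5

  375 → disc 1 (new)  [load 375/650]
  125 → disc 1  [load 500/650]
  100 → disc 1  [load 600/650]
  175 → disc 2 (new)  [load 175/650]
  125 → disc 2  [load 300/650]
  200 → disc 2  [load 500/650]
  450 → disc 3 (new)  [load 450/650]
  150 → disc 2  [load 650/650]
  100 → disc 3  [load 550/650]
  425 → disc 4 (new)  [load 425/650]
  450 → disc 5 (new)  [load 450/650]
5 discs opened.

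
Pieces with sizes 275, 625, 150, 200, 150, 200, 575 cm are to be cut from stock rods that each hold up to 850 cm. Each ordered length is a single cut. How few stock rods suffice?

Total = 625 + 575 + 275 + 200 + 200 + 150 + 150 = 2175 cm.
Lower bound: ⌈2175/850⌉ = 3 stock rods.
A packing using 3 stock rods:
  stock rod 1: 625 + 200 = 825
  stock rod 2: 575 + 275 = 850
  stock rod 3: 200 + 150 + 150 = 500
This matches the lower bound, so 3 is optimal.

3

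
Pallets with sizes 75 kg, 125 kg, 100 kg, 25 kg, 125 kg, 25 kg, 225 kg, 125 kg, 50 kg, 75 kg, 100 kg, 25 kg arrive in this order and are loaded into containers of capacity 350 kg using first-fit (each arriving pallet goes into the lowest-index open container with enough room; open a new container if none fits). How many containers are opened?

  75 → container 1 (new)  [load 75/350]
  125 → container 1  [load 200/350]
  100 → container 1  [load 300/350]
  25 → container 1  [load 325/350]
  125 → container 2 (new)  [load 125/350]
  25 → container 1  [load 350/350]
  225 → container 2  [load 350/350]
  125 → container 3 (new)  [load 125/350]
  50 → container 3  [load 175/350]
  75 → container 3  [load 250/350]
  100 → container 3  [load 350/350]
  25 → container 4 (new)  [load 25/350]
4 containers opened.

4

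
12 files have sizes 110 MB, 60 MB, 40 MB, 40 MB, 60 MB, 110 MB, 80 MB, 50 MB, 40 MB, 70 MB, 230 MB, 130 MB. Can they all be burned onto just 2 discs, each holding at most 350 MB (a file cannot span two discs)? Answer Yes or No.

Total = 1020 MB; ⌈1020/350⌉ = 3.
At least 3 discs are required, but only 2 are allowed.

No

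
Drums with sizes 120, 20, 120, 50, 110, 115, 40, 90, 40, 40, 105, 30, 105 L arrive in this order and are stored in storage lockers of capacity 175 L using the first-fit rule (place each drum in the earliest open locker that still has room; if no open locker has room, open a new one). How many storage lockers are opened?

  120 → locker 1 (new)  [load 120/175]
  20 → locker 1  [load 140/175]
  120 → locker 2 (new)  [load 120/175]
  50 → locker 2  [load 170/175]
  110 → locker 3 (new)  [load 110/175]
  115 → locker 4 (new)  [load 115/175]
  40 → locker 3  [load 150/175]
  90 → locker 5 (new)  [load 90/175]
  40 → locker 4  [load 155/175]
  40 → locker 5  [load 130/175]
  105 → locker 6 (new)  [load 105/175]
  30 → locker 1  [load 170/175]
  105 → locker 7 (new)  [load 105/175]
7 storage lockers opened.

7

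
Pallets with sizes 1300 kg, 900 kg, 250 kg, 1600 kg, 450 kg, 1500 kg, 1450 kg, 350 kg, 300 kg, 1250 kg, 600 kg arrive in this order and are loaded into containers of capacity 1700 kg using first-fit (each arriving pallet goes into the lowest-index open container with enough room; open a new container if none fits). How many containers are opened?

  1300 → container 1 (new)  [load 1300/1700]
  900 → container 2 (new)  [load 900/1700]
  250 → container 1  [load 1550/1700]
  1600 → container 3 (new)  [load 1600/1700]
  450 → container 2  [load 1350/1700]
  1500 → container 4 (new)  [load 1500/1700]
  1450 → container 5 (new)  [load 1450/1700]
  350 → container 2  [load 1700/1700]
  300 → container 6 (new)  [load 300/1700]
  1250 → container 6  [load 1550/1700]
  600 → container 7 (new)  [load 600/1700]
7 containers opened.

7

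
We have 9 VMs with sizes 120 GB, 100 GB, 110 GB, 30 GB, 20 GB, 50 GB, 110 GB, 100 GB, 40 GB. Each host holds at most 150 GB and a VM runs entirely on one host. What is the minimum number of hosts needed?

Total = 120 + 110 + 110 + 100 + 100 + 50 + 40 + 30 + 20 = 680 GB.
Lower bound: ⌈680/150⌉ = 5 hosts.
A packing using 5 hosts:
  host 1: 120 + 30 = 150
  host 2: 110 + 40 = 150
  host 3: 110 + 20 = 130
  host 4: 100 + 50 = 150
  host 5: 100 = 100
This matches the lower bound, so 5 is optimal.

5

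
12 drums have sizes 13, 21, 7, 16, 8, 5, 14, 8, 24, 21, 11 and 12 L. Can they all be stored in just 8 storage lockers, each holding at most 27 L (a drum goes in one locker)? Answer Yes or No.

Yes

A valid assignment using 7 storage lockers:
  locker 1: 24 = 24
  locker 2: 21 + 5 = 26
  locker 3: 21 = 21
  locker 4: 16 + 11 = 27
  locker 5: 14 + 13 = 27
  locker 6: 12 + 8 + 7 = 27
  locker 7: 8 = 8
That uses only 7 ≤ 8, so 8 storage lockers are enough.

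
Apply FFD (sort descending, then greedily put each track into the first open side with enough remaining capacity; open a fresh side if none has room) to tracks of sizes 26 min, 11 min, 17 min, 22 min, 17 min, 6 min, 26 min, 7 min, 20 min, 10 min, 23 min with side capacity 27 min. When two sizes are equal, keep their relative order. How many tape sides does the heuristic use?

8

Sorted descending: 26, 26, 23, 22, 20, 17, 17, 11, 10, 7, 6.
  26 → side 1 (new)  [load 26/27]
  26 → side 2 (new)  [load 26/27]
  23 → side 3 (new)  [load 23/27]
  22 → side 4 (new)  [load 22/27]
  20 → side 5 (new)  [load 20/27]
  17 → side 6 (new)  [load 17/27]
  17 → side 7 (new)  [load 17/27]
  11 → side 8 (new)  [load 11/27]
  10 → side 6  [load 27/27]
  7 → side 5  [load 27/27]
  6 → side 7  [load 23/27]
8 tape sides opened.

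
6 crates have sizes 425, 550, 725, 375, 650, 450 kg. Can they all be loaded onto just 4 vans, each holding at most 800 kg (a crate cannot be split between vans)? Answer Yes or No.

Total = 3175 kg; ⌈3175/800⌉ = 4.
5 crates each exceed half the capacity and cannot share a van, forcing at least 5 vans.
At least 5 vans are required, but only 4 are allowed.

No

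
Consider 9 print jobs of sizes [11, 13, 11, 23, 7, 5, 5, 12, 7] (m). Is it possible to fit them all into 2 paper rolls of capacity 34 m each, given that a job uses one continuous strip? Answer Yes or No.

No

Total = 94 m; ⌈94/34⌉ = 3.
At least 3 paper rolls are required, but only 2 are allowed.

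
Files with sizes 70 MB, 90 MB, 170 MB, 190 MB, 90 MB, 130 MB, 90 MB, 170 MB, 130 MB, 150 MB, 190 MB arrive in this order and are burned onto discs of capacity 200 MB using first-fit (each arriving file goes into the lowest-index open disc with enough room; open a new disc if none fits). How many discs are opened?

  70 → disc 1 (new)  [load 70/200]
  90 → disc 1  [load 160/200]
  170 → disc 2 (new)  [load 170/200]
  190 → disc 3 (new)  [load 190/200]
  90 → disc 4 (new)  [load 90/200]
  130 → disc 5 (new)  [load 130/200]
  90 → disc 4  [load 180/200]
  170 → disc 6 (new)  [load 170/200]
  130 → disc 7 (new)  [load 130/200]
  150 → disc 8 (new)  [load 150/200]
  190 → disc 9 (new)  [load 190/200]
9 discs opened.

9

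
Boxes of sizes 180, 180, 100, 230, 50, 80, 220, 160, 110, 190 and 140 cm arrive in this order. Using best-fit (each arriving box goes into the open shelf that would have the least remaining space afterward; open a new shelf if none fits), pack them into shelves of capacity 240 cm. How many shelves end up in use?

  180 → shelf 1 (new)  [load 180/240]
  180 → shelf 2 (new)  [load 180/240]
  100 → shelf 3 (new)  [load 100/240]
  230 → shelf 4 (new)  [load 230/240]
  50 → shelf 1  [load 230/240]
  80 → shelf 3  [load 180/240]
  220 → shelf 5 (new)  [load 220/240]
  160 → shelf 6 (new)  [load 160/240]
  110 → shelf 7 (new)  [load 110/240]
  190 → shelf 8 (new)  [load 190/240]
  140 → shelf 9 (new)  [load 140/240]
9 shelves opened.

9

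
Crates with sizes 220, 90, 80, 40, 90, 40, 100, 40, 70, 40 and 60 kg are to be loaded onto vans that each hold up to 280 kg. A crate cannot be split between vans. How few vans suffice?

Total = 220 + 100 + 90 + 90 + 80 + 70 + 60 + 40 + 40 + 40 + 40 = 870 kg.
Lower bound: ⌈870/280⌉ = 4 vans.
A packing using 4 vans:
  van 1: 220 + 60 = 280
  van 2: 100 + 90 + 90 = 280
  van 3: 80 + 70 + 40 + 40 + 40 = 270
  van 4: 40 = 40
This matches the lower bound, so 4 is optimal.

4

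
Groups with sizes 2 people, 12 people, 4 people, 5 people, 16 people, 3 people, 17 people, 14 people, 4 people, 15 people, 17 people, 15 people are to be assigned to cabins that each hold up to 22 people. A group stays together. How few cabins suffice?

7

Total = 17 + 17 + 16 + 15 + 15 + 14 + 12 + 5 + 4 + 4 + 3 + 2 = 124 people.
Lower bound: ⌈124/22⌉ = 6 cabins.
Also, 7 groups each exceed 11 people, and no two of those can share a cabin, so at least 7 cabins are needed.
A packing using 7 cabins:
  cabin 1: 17 + 5 = 22
  cabin 2: 17 + 4 = 21
  cabin 3: 16 + 4 + 2 = 22
  cabin 4: 15 + 3 = 18
  cabin 5: 15 = 15
  cabin 6: 14 = 14
  cabin 7: 12 = 12
This matches the lower bound, so 7 is optimal.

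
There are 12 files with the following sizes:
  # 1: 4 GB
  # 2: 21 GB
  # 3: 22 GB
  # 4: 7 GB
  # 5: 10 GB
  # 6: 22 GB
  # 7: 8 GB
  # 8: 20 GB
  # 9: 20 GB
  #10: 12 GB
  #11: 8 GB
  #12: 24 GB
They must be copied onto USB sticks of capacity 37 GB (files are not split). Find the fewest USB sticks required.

6

Total = 24 + 22 + 22 + 21 + 20 + 20 + 12 + 10 + 8 + 8 + 7 + 4 = 178 GB.
Lower bound: ⌈178/37⌉ = 5 USB sticks.
Also, 6 files each exceed 37/2 GB, and no two of those can share a USB stick, so at least 6 USB sticks are needed.
A packing using 6 USB sticks:
  USB stick 1: 24 + 12 = 36
  USB stick 2: 22 + 10 + 4 = 36
  USB stick 3: 22 + 8 + 7 = 37
  USB stick 4: 21 + 8 = 29
  USB stick 5: 20 = 20
  USB stick 6: 20 = 20
This matches the lower bound, so 6 is optimal.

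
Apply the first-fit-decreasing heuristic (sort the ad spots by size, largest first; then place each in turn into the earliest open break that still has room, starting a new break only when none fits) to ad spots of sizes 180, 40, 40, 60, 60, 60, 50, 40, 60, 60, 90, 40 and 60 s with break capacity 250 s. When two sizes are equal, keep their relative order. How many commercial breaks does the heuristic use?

4

Sorted descending: 180, 90, 60, 60, 60, 60, 60, 60, 50, 40, 40, 40, 40.
  180 → break 1 (new)  [load 180/250]
  90 → break 2 (new)  [load 90/250]
  60 → break 1  [load 240/250]
  60 → break 2  [load 150/250]
  60 → break 2  [load 210/250]
  60 → break 3 (new)  [load 60/250]
  60 → break 3  [load 120/250]
  60 → break 3  [load 180/250]
  50 → break 3  [load 230/250]
  40 → break 2  [load 250/250]
  40 → break 4 (new)  [load 40/250]
  40 → break 4  [load 80/250]
  40 → break 4  [load 120/250]
4 commercial breaks opened.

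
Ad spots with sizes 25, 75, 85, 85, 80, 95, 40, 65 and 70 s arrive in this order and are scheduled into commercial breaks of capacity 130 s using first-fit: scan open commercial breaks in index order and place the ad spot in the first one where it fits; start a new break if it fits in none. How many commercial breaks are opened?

  25 → break 1 (new)  [load 25/130]
  75 → break 1  [load 100/130]
  85 → break 2 (new)  [load 85/130]
  85 → break 3 (new)  [load 85/130]
  80 → break 4 (new)  [load 80/130]
  95 → break 5 (new)  [load 95/130]
  40 → break 2  [load 125/130]
  65 → break 6 (new)  [load 65/130]
  70 → break 7 (new)  [load 70/130]
7 commercial breaks opened.

7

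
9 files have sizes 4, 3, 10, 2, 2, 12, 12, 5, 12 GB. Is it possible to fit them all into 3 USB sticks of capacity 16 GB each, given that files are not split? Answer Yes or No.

No

Total = 62 GB; ⌈62/16⌉ = 4.
At least 4 USB sticks are required, but only 3 are allowed.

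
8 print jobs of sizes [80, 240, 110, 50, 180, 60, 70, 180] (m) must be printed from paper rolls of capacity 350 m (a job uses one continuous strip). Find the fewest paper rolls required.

Total = 240 + 180 + 180 + 110 + 80 + 70 + 60 + 50 = 970 m.
Lower bound: ⌈970/350⌉ = 3 paper rolls.
A packing using 3 paper rolls:
  roll 1: 240 + 110 = 350
  roll 2: 180 + 80 + 70 = 330
  roll 3: 180 + 60 + 50 = 290
This matches the lower bound, so 3 is optimal.

3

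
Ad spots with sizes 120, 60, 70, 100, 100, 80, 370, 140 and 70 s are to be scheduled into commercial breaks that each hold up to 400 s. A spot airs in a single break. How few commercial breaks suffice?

Total = 370 + 140 + 120 + 100 + 100 + 80 + 70 + 70 + 60 = 1110 s.
Lower bound: ⌈1110/400⌉ = 3 commercial breaks.
A packing using 3 commercial breaks:
  break 1: 370 = 370
  break 2: 140 + 120 + 100 = 360
  break 3: 100 + 80 + 70 + 70 + 60 = 380
This matches the lower bound, so 3 is optimal.

3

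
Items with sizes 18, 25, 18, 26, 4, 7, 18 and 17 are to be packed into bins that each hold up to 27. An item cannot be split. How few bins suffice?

6

Total = 26 + 25 + 18 + 18 + 18 + 17 + 7 + 4 = 133.
Lower bound: ⌈133/27⌉ = 5 bins.
Also, 6 items each exceed 27/2, and no two of those can share a bin, so at least 6 bins are needed.
A packing using 6 bins:
  bin 1: 26 = 26
  bin 2: 25 = 25
  bin 3: 18 + 7 = 25
  bin 4: 18 + 4 = 22
  bin 5: 18 = 18
  bin 6: 17 = 17
This matches the lower bound, so 6 is optimal.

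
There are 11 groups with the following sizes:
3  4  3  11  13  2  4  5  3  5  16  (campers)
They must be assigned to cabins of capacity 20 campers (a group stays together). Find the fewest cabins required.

4

Total = 16 + 13 + 11 + 5 + 5 + 4 + 4 + 3 + 3 + 3 + 2 = 69 campers.
Lower bound: ⌈69/20⌉ = 4 cabins.
A packing using 4 cabins:
  cabin 1: 16 + 4 = 20
  cabin 2: 13 + 5 + 2 = 20
  cabin 3: 11 + 5 + 4 = 20
  cabin 4: 3 + 3 + 3 = 9
This matches the lower bound, so 4 is optimal.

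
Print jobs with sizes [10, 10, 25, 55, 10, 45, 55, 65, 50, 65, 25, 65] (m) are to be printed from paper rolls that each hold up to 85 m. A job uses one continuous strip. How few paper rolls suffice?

Total = 65 + 65 + 65 + 55 + 55 + 50 + 45 + 25 + 25 + 10 + 10 + 10 = 480 m.
Lower bound: ⌈480/85⌉ = 6 paper rolls.
Also, 7 print jobs each exceed 85/2 m, and no two of those can share a roll, so at least 7 paper rolls are needed.
A packing using 7 paper rolls:
  roll 1: 65 + 10 + 10 = 85
  roll 2: 65 + 10 = 75
  roll 3: 65 = 65
  roll 4: 55 + 25 = 80
  roll 5: 55 + 25 = 80
  roll 6: 50 = 50
  roll 7: 45 = 45
This matches the lower bound, so 7 is optimal.

7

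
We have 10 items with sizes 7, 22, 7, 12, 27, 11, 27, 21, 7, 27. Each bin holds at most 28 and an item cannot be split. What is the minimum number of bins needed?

7

Total = 27 + 27 + 27 + 22 + 21 + 12 + 11 + 7 + 7 + 7 = 168.
Lower bound: ⌈168/28⌉ = 6 bins.
A packing using 7 bins:
  bin 1: 27 = 27
  bin 2: 27 = 27
  bin 3: 27 = 27
  bin 4: 22 = 22
  bin 5: 21 + 7 = 28
  bin 6: 12 + 11 = 23
  bin 7: 7 + 7 = 14
No arrangement into 6 bins stays within capacity, so 7 is optimal.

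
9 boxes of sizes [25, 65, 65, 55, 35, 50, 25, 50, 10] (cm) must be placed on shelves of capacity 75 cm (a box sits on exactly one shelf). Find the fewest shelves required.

6

Total = 65 + 65 + 55 + 50 + 50 + 35 + 25 + 25 + 10 = 380 cm.
Lower bound: ⌈380/75⌉ = 6 shelves.
A packing using 6 shelves:
  shelf 1: 65 + 10 = 75
  shelf 2: 65 = 65
  shelf 3: 55 = 55
  shelf 4: 50 + 25 = 75
  shelf 5: 50 + 25 = 75
  shelf 6: 35 = 35
This matches the lower bound, so 6 is optimal.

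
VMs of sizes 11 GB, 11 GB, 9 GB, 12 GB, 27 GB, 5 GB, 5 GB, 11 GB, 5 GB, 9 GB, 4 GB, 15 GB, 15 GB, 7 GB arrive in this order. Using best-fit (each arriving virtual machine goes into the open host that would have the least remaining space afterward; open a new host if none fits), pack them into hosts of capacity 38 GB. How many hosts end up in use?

  11 → host 1 (new)  [load 11/38]
  11 → host 1  [load 22/38]
  9 → host 1  [load 31/38]
  12 → host 2 (new)  [load 12/38]
  27 → host 3 (new)  [load 27/38]
  5 → host 1  [load 36/38]
  5 → host 3  [load 32/38]
  11 → host 2  [load 23/38]
  5 → host 3  [load 37/38]
  9 → host 2  [load 32/38]
  4 → host 2  [load 36/38]
  15 → host 4 (new)  [load 15/38]
  15 → host 4  [load 30/38]
  7 → host 4  [load 37/38]
4 hosts opened.

4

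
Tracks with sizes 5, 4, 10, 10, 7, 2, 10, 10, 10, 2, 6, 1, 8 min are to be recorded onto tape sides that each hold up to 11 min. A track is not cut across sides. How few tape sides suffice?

Total = 10 + 10 + 10 + 10 + 10 + 8 + 7 + 6 + 5 + 4 + 2 + 2 + 1 = 85 min.
Lower bound: ⌈85/11⌉ = 8 tape sides.
A packing using 9 tape sides:
  side 1: 10 + 1 = 11
  side 2: 10 = 10
  side 3: 10 = 10
  side 4: 10 = 10
  side 5: 10 = 10
  side 6: 8 + 2 = 10
  side 7: 7 + 4 = 11
  side 8: 6 + 5 = 11
  side 9: 2 = 2
No arrangement into 8 tape sides stays within capacity, so 9 is optimal.

9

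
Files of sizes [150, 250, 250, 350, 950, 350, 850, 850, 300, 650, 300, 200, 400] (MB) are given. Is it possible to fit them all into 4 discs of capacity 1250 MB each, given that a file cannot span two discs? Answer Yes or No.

No

Total = 5850 MB; ⌈5850/1250⌉ = 5.
At least 5 discs are required, but only 4 are allowed.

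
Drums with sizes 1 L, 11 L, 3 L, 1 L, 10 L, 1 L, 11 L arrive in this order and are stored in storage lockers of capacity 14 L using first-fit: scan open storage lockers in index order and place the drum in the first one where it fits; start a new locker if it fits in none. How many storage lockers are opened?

  1 → locker 1 (new)  [load 1/14]
  11 → locker 1  [load 12/14]
  3 → locker 2 (new)  [load 3/14]
  1 → locker 1  [load 13/14]
  10 → locker 2  [load 13/14]
  1 → locker 1  [load 14/14]
  11 → locker 3 (new)  [load 11/14]
3 storage lockers opened.

3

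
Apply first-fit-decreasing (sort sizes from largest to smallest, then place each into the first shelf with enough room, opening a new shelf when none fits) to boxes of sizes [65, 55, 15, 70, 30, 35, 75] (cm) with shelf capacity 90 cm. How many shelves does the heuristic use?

Sorted descending: 75, 70, 65, 55, 35, 30, 15.
  75 → shelf 1 (new)  [load 75/90]
  70 → shelf 2 (new)  [load 70/90]
  65 → shelf 3 (new)  [load 65/90]
  55 → shelf 4 (new)  [load 55/90]
  35 → shelf 4  [load 90/90]
  30 → shelf 5 (new)  [load 30/90]
  15 → shelf 1  [load 90/90]
5 shelves opened.

5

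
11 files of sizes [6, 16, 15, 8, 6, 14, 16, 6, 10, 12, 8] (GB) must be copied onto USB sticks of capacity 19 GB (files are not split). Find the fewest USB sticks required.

8

Total = 16 + 16 + 15 + 14 + 12 + 10 + 8 + 8 + 6 + 6 + 6 = 117 GB.
Lower bound: ⌈117/19⌉ = 7 USB sticks.
A packing using 8 USB sticks:
  USB stick 1: 16 = 16
  USB stick 2: 16 = 16
  USB stick 3: 15 = 15
  USB stick 4: 14 = 14
  USB stick 5: 12 + 6 = 18
  USB stick 6: 10 + 8 = 18
  USB stick 7: 8 + 6 = 14
  USB stick 8: 6 = 6
No arrangement into 7 USB sticks stays within capacity, so 8 is optimal.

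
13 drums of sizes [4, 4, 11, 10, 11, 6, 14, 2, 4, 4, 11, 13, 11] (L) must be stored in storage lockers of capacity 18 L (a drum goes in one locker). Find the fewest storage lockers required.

Total = 14 + 13 + 11 + 11 + 11 + 11 + 10 + 6 + 4 + 4 + 4 + 4 + 2 = 105 L.
Lower bound: ⌈105/18⌉ = 6 storage lockers.
Also, 7 drums each exceed 9 L, and no two of those can share a locker, so at least 7 storage lockers are needed.
A packing using 7 storage lockers:
  locker 1: 14 + 4 = 18
  locker 2: 13 + 4 = 17
  locker 3: 11 + 6 = 17
  locker 4: 11 + 4 + 2 = 17
  locker 5: 11 + 4 = 15
  locker 6: 11 = 11
  locker 7: 10 = 10
This matches the lower bound, so 7 is optimal.

7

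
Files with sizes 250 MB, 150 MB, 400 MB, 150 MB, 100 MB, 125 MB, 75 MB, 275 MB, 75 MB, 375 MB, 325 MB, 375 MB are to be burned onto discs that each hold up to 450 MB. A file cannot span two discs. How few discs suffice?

Total = 400 + 375 + 375 + 325 + 275 + 250 + 150 + 150 + 125 + 100 + 75 + 75 = 2675 MB.
Lower bound: ⌈2675/450⌉ = 6 discs.
A packing using 7 discs:
  disc 1: 400 = 400
  disc 2: 375 + 75 = 450
  disc 3: 375 + 75 = 450
  disc 4: 325 + 125 = 450
  disc 5: 275 + 150 = 425
  disc 6: 250 + 150 = 400
  disc 7: 100 = 100
No arrangement into 6 discs stays within capacity, so 7 is optimal.

7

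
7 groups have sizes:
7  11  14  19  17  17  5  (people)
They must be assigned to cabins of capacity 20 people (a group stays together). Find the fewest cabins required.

Total = 19 + 17 + 17 + 14 + 11 + 7 + 5 = 90 people.
Lower bound: ⌈90/20⌉ = 5 cabins.
A packing using 5 cabins:
  cabin 1: 19 = 19
  cabin 2: 17 = 17
  cabin 3: 17 = 17
  cabin 4: 14 + 5 = 19
  cabin 5: 11 + 7 = 18
This matches the lower bound, so 5 is optimal.

5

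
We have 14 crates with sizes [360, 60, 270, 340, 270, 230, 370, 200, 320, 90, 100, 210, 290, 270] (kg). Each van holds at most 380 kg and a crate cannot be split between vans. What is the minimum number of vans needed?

11

Total = 370 + 360 + 340 + 320 + 290 + 270 + 270 + 270 + 230 + 210 + 200 + 100 + 90 + 60 = 3380 kg.
Lower bound: ⌈3380/380⌉ = 9 vans.
Also, 11 crates each exceed 190 kg, and no two of those can share a van, so at least 11 vans are needed.
A packing using 11 vans:
  van 1: 370 = 370
  van 2: 360 = 360
  van 3: 340 = 340
  van 4: 320 + 60 = 380
  van 5: 290 + 90 = 380
  van 6: 270 + 100 = 370
  van 7: 270 = 270
  van 8: 270 = 270
  van 9: 230 = 230
  van 10: 210 = 210
  van 11: 200 = 200
This matches the lower bound, so 11 is optimal.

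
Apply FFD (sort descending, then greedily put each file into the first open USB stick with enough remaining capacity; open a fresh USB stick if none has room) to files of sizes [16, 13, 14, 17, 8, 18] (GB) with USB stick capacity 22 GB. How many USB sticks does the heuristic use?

Sorted descending: 18, 17, 16, 14, 13, 8.
  18 → USB stick 1 (new)  [load 18/22]
  17 → USB stick 2 (new)  [load 17/22]
  16 → USB stick 3 (new)  [load 16/22]
  14 → USB stick 4 (new)  [load 14/22]
  13 → USB stick 5 (new)  [load 13/22]
  8 → USB stick 4  [load 22/22]
5 USB sticks opened.

5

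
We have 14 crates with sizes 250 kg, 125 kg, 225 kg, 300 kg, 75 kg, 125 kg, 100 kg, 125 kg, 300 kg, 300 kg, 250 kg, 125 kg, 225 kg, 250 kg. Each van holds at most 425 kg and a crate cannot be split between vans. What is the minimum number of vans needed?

8

Total = 300 + 300 + 300 + 250 + 250 + 250 + 225 + 225 + 125 + 125 + 125 + 125 + 100 + 75 = 2775 kg.
Lower bound: ⌈2775/425⌉ = 7 vans.
Also, 8 crates each exceed 425/2 kg, and no two of those can share a van, so at least 8 vans are needed.
A packing using 8 vans:
  van 1: 300 + 125 = 425
  van 2: 300 + 125 = 425
  van 3: 300 + 125 = 425
  van 4: 250 + 125 = 375
  van 5: 250 + 100 + 75 = 425
  van 6: 250 = 250
  van 7: 225 = 225
  van 8: 225 = 225
This matches the lower bound, so 8 is optimal.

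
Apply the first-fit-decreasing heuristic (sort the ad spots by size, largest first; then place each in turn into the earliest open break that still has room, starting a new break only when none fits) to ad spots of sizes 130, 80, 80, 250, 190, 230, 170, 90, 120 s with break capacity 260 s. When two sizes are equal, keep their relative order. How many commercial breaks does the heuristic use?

Sorted descending: 250, 230, 190, 170, 130, 120, 90, 80, 80.
  250 → break 1 (new)  [load 250/260]
  230 → break 2 (new)  [load 230/260]
  190 → break 3 (new)  [load 190/260]
  170 → break 4 (new)  [load 170/260]
  130 → break 5 (new)  [load 130/260]
  120 → break 5  [load 250/260]
  90 → break 4  [load 260/260]
  80 → break 6 (new)  [load 80/260]
  80 → break 6  [load 160/260]
6 commercial breaks opened.

6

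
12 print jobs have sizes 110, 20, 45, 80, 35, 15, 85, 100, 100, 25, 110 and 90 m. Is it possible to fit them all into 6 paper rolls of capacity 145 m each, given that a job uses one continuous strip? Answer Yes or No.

Total = 815 m; ⌈815/145⌉ = 6.
7 print jobs each exceed half the capacity and cannot share a roll, forcing at least 7 paper rolls.
At least 7 paper rolls are required, but only 6 are allowed.

No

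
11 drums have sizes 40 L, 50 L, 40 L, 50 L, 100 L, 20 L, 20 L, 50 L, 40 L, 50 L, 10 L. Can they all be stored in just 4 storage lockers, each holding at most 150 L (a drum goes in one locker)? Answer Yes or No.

Yes

A valid assignment using 4 storage lockers:
  locker 1: 100 + 50 = 150
  locker 2: 50 + 50 + 50 = 150
  locker 3: 40 + 40 + 40 + 20 + 10 = 150
  locker 4: 20 = 20
Every load is within 150 L, so 4 storage lockers suffice.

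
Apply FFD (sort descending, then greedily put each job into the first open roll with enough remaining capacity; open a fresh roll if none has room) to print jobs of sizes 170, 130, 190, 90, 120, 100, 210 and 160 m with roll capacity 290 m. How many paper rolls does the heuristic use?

5

Sorted descending: 210, 190, 170, 160, 130, 120, 100, 90.
  210 → roll 1 (new)  [load 210/290]
  190 → roll 2 (new)  [load 190/290]
  170 → roll 3 (new)  [load 170/290]
  160 → roll 4 (new)  [load 160/290]
  130 → roll 4  [load 290/290]
  120 → roll 3  [load 290/290]
  100 → roll 2  [load 290/290]
  90 → roll 5 (new)  [load 90/290]
5 paper rolls opened.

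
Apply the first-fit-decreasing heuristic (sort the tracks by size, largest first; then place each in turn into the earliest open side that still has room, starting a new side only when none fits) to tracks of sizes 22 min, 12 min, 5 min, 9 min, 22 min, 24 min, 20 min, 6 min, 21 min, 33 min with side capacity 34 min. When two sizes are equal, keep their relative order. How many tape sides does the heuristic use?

Sorted descending: 33, 24, 22, 22, 21, 20, 12, 9, 6, 5.
  33 → side 1 (new)  [load 33/34]
  24 → side 2 (new)  [load 24/34]
  22 → side 3 (new)  [load 22/34]
  22 → side 4 (new)  [load 22/34]
  21 → side 5 (new)  [load 21/34]
  20 → side 6 (new)  [load 20/34]
  12 → side 3  [load 34/34]
  9 → side 2  [load 33/34]
  6 → side 4  [load 28/34]
  5 → side 4  [load 33/34]
6 tape sides opened.

6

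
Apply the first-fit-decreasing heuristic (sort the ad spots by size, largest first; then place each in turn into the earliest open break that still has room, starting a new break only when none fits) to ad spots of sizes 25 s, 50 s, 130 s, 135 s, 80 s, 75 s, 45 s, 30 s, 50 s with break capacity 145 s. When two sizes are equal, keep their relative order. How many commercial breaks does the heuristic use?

Sorted descending: 135, 130, 80, 75, 50, 50, 45, 30, 25.
  135 → break 1 (new)  [load 135/145]
  130 → break 2 (new)  [load 130/145]
  80 → break 3 (new)  [load 80/145]
  75 → break 4 (new)  [load 75/145]
  50 → break 3  [load 130/145]
  50 → break 4  [load 125/145]
  45 → break 5 (new)  [load 45/145]
  30 → break 5  [load 75/145]
  25 → break 5  [load 100/145]
5 commercial breaks opened.

5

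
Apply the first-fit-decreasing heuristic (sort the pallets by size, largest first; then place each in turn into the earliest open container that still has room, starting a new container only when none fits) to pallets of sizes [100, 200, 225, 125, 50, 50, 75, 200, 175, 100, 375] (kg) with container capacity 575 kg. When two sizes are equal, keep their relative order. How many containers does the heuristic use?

3

Sorted descending: 375, 225, 200, 200, 175, 125, 100, 100, 75, 50, 50.
  375 → container 1 (new)  [load 375/575]
  225 → container 2 (new)  [load 225/575]
  200 → container 1  [load 575/575]
  200 → container 2  [load 425/575]
  175 → container 3 (new)  [load 175/575]
  125 → container 2  [load 550/575]
  100 → container 3  [load 275/575]
  100 → container 3  [load 375/575]
  75 → container 3  [load 450/575]
  50 → container 3  [load 500/575]
  50 → container 3  [load 550/575]
3 containers opened.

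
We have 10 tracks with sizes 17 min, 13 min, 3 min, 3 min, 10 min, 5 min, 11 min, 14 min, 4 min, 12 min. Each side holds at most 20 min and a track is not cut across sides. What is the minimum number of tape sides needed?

Total = 17 + 14 + 13 + 12 + 11 + 10 + 5 + 4 + 3 + 3 = 92 min.
Lower bound: ⌈92/20⌉ = 5 tape sides.
A packing using 6 tape sides:
  side 1: 17 + 3 = 20
  side 2: 14 + 5 = 19
  side 3: 13 + 4 + 3 = 20
  side 4: 12 = 12
  side 5: 11 = 11
  side 6: 10 = 10
No arrangement into 5 tape sides stays within capacity, so 6 is optimal.

6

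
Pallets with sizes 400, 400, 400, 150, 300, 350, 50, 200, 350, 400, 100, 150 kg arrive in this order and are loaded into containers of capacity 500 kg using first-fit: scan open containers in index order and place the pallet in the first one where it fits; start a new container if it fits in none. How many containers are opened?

8

  400 → container 1 (new)  [load 400/500]
  400 → container 2 (new)  [load 400/500]
  400 → container 3 (new)  [load 400/500]
  150 → container 4 (new)  [load 150/500]
  300 → container 4  [load 450/500]
  350 → container 5 (new)  [load 350/500]
  50 → container 1  [load 450/500]
  200 → container 6 (new)  [load 200/500]
  350 → container 7 (new)  [load 350/500]
  400 → container 8 (new)  [load 400/500]
  100 → container 2  [load 500/500]
  150 → container 5  [load 500/500]
8 containers opened.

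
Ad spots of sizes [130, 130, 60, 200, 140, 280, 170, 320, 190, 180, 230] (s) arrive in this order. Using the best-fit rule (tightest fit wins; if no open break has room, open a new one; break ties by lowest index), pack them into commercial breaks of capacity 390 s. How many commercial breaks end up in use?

7

  130 → break 1 (new)  [load 130/390]
  130 → break 1  [load 260/390]
  60 → break 1  [load 320/390]
  200 → break 2 (new)  [load 200/390]
  140 → break 2  [load 340/390]
  280 → break 3 (new)  [load 280/390]
  170 → break 4 (new)  [load 170/390]
  320 → break 5 (new)  [load 320/390]
  190 → break 4  [load 360/390]
  180 → break 6 (new)  [load 180/390]
  230 → break 7 (new)  [load 230/390]
7 commercial breaks opened.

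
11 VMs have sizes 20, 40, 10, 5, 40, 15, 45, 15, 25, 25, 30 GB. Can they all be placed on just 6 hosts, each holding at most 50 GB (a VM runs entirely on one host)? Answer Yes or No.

A valid assignment using 6 hosts:
  host 1: 45 + 5 = 50
  host 2: 40 + 10 = 50
  host 3: 40 = 40
  host 4: 30 + 20 = 50
  host 5: 25 + 25 = 50
  host 6: 15 + 15 = 30
Every load is within 50 GB, so 6 hosts suffice.

Yes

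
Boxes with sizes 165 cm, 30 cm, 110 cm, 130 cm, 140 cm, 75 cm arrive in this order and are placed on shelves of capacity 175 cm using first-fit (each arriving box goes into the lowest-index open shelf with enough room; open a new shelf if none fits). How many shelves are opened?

  165 → shelf 1 (new)  [load 165/175]
  30 → shelf 2 (new)  [load 30/175]
  110 → shelf 2  [load 140/175]
  130 → shelf 3 (new)  [load 130/175]
  140 → shelf 4 (new)  [load 140/175]
  75 → shelf 5 (new)  [load 75/175]
5 shelves opened.

5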